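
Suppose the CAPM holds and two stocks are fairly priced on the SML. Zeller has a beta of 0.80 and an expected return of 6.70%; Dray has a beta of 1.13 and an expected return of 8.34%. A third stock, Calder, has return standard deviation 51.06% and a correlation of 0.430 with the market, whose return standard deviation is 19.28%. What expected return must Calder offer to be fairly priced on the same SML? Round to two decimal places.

MRP = (8.34% − 6.70%) / (1.13 − 0.80) = 4.9697%
R_f = 6.70% − 0.80 × 4.9697% = 2.7242%
β_Calder = ρ·σ_i/σ_m = 0.430 × 51.06 / 19.28 = 1.1388
E(R_Calder) = R_f + β × MRP = 2.7242% + 1.1388 × 4.9697% = 8.38%

8.38%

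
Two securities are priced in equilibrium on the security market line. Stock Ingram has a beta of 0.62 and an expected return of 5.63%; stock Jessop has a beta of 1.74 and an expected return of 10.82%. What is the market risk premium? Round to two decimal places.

4.63%

Both satisfy E(R) = R_f + β·MRP, so the slope of the SML is
MRP = (10.82% − 5.63%) / (1.74 − 0.62) = 5.19% / 1.12 = 4.6339%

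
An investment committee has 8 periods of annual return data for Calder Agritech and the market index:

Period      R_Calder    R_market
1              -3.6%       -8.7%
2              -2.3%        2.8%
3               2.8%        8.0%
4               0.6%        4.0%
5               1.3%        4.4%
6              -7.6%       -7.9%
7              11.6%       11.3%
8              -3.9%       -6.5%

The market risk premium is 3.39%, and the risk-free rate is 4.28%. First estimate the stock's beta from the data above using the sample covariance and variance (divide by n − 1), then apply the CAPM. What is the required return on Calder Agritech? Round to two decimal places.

6.55%

Mean R_i = (-3.6 − 2.3 + 2.8 + 0.6 + 1.3 − 7.6 + 11.6 − 3.9) / 8 = -0.1375%
Mean R_m = (-8.7 + 2.8 + 8.0 + 4.0 + 4.4 − 7.9 + 11.3 − 6.5) / 8 = 0.9250%
Σ(R_i − R̄_i)(R_m − R̄_m) = 272.8875  ⇒  Cov = 272.8875 / 7 = 38.9839
Σ(R_m − R̄_m)² = 408.3950  ⇒  Var(R_m) = 408.3950 / 7 = 58.3421
β = Cov / Var(R_m) = 38.9839 / 58.3421 = 0.6682
E(R) = R_f + β × MRP = 4.28% + 0.6682 × 3.39% = 6.55%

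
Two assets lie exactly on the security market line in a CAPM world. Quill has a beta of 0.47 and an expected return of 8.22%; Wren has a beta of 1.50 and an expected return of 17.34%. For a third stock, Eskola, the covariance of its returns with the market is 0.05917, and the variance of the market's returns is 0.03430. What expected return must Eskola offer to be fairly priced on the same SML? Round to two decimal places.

19.33%

MRP = (17.34% − 8.22%) / (1.50 − 0.47) = 8.8544%
R_f = 8.22% − 0.47 × 8.8544% = 4.0584%
β_Eskola = Cov / Var(R_m) = 0.05917 / 0.03430 = 1.7251
E(R_Eskola) = R_f + β × MRP = 4.0584% + 1.7251 × 8.8544% = 19.33%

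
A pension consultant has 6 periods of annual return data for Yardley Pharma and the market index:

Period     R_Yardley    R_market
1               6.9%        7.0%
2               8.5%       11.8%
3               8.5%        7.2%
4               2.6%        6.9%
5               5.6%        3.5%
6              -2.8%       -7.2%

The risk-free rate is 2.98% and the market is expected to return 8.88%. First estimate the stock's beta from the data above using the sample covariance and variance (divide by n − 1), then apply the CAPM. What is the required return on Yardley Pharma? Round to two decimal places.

Mean R_i = (6.9 + 8.5 + 8.5 + 2.6 + 5.6 − 2.8) / 6 = 4.8833%
Mean R_m = (7.0 + 11.8 + 7.2 + 6.9 + 3.5 − 7.2) / 6 = 4.8667%
Σ(R_i − R̄_i)(R_m − R̄_m) = 124.9067  ⇒  Cov = 124.9067 / 5 = 24.9813
Σ(R_m − R̄_m)² = 209.6733  ⇒  Var(R_m) = 209.6733 / 5 = 41.9347
β = Cov / Var(R_m) = 24.9813 / 41.9347 = 0.5957
MRP = 8.88% − 2.98% = 5.90%
E(R) = R_f + β × MRP = 2.98% + 0.5957 × 5.90% = 6.49%

6.49%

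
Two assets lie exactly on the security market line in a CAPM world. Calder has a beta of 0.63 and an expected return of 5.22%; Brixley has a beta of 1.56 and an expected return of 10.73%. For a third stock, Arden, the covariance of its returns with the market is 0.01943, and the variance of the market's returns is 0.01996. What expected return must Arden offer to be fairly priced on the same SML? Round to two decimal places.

7.25%

MRP = (10.73% − 5.22%) / (1.56 − 0.63) = 5.9247%
R_f = 5.22% − 0.63 × 5.9247% = 1.4874%
β_Arden = Cov / Var(R_m) = 0.01943 / 0.01996 = 0.9734
E(R_Arden) = R_f + β × MRP = 1.4874% + 0.9734 × 5.9247% = 7.25%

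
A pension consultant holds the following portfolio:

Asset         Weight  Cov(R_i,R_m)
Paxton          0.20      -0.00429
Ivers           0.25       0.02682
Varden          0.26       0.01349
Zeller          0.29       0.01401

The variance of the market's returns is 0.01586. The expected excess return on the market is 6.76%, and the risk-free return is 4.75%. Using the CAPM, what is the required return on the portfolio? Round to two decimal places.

10.47%

β_Paxton = -0.00429 / 0.01586 = -0.2705
β_Ivers = 0.02682 / 0.01586 = 1.6910
β_Varden = 0.01349 / 0.01586 = 0.8506
β_Zeller = 0.01401 / 0.01586 = 0.8834
β_P = Σ w_i β_i = 0.20×-0.2705 + 0.25×1.6910 + 0.26×0.8506 + 0.29×0.8834 = 0.8460
E(R_P) = R_f + β_P × MRP = 4.75% + 0.8460 × 6.76% = 10.47%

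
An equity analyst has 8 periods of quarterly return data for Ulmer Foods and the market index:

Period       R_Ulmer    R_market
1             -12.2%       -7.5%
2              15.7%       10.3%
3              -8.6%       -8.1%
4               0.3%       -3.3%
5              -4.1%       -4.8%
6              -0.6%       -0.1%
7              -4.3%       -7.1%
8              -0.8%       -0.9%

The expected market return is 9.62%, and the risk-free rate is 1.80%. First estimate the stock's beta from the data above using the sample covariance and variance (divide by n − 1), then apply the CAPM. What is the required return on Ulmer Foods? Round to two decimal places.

Mean R_i = (-12.2 + 15.7 − 8.6 + 0.3 − 4.1 − 0.6 − 4.3 − 0.8) / 8 = -1.8250%
Mean R_m = (-7.5 + 10.3 − 8.1 − 3.3 − 4.8 − 0.1 − 7.1 − 0.9) / 8 = -2.6875%
Σ(R_i − R̄_i)(R_m − R̄_m) = 333.6325  ⇒  Cov = 333.6325 / 7 = 47.6618
Σ(R_m − R̄_m)² = 255.3288  ⇒  Var(R_m) = 255.3288 / 7 = 36.4755
β = Cov / Var(R_m) = 47.6618 / 36.4755 = 1.3067
MRP = 9.62% − 1.80% = 7.82%
E(R) = R_f + β × MRP = 1.80% + 1.3067 × 7.82% = 12.02%

12.02%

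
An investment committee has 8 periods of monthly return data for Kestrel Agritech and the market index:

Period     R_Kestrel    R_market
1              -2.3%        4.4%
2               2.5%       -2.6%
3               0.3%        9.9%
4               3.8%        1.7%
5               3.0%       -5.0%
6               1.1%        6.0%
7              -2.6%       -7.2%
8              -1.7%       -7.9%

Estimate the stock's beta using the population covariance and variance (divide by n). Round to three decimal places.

0.056

Mean R_i = (-2.3 + 2.5 + 0.3 + 3.8 + 3.0 + 1.1 − 2.6 − 1.7) / 8 = 0.5125%
Mean R_m = (4.4 − 2.6 + 9.9 + 1.7 − 5.0 + 6.0 − 7.2 − 7.9) / 8 = -0.0875%
Σ(R_i − R̄_i)(R_m − R̄_m) = 16.9188  ⇒  Cov = 16.9188 / 8 = 2.1149
Σ(R_m − R̄_m)² = 302.2088  ⇒  Var(R_m) = 302.2088 / 8 = 37.7761
β = Cov / Var(R_m) = 2.1149 / 37.7761 = 0.0560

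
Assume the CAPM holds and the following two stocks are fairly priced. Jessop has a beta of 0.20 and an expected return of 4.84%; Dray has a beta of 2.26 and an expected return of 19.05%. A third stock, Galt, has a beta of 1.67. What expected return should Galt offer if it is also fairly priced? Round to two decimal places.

MRP (SML slope) = (19.05% − 4.84%) / (2.26 − 0.20) = 14.21% / 2.06 = 6.8981%
R_f (intercept) = 4.84% − 0.20 × 6.8981% = 3.4604%
E(R_Galt) = R_f + β × MRP = 3.4604% + 1.67 × 6.8981% = 14.98%

14.98%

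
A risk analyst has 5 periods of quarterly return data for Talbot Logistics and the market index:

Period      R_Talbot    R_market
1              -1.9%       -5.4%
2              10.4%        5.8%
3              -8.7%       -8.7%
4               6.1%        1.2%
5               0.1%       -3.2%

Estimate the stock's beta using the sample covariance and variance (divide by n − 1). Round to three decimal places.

Mean R_i = (-1.9 + 10.4 − 8.7 + 6.1 + 0.1) / 5 = 1.2000%
Mean R_m = (-5.4 + 5.8 − 8.7 + 1.2 − 3.2) / 5 = -2.0600%
Σ(R_i − R̄_i)(R_m − R̄_m) = 165.6300  ⇒  Cov = 165.6300 / 4 = 41.4075
Σ(R_m − R̄_m)² = 128.9520  ⇒  Var(R_m) = 128.9520 / 4 = 32.2380
β = Cov / Var(R_m) = 41.4075 / 32.2380 = 1.2844

1.284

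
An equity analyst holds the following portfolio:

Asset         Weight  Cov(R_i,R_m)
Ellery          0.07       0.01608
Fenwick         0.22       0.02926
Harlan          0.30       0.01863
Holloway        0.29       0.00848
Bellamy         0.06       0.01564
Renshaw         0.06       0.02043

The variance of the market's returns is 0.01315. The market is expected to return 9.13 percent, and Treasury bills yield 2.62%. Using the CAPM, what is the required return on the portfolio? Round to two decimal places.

β_Ellery = 0.01608 / 0.01315 = 1.2228
β_Fenwick = 0.02926 / 0.01315 = 2.2251
β_Harlan = 0.01863 / 0.01315 = 1.4167
β_Holloway = 0.00848 / 0.01315 = 0.6449
β_Bellamy = 0.01564 / 0.01315 = 1.1894
β_Renshaw = 0.02043 / 0.01315 = 1.5536
β_P = Σ w_i β_i = 0.07×1.2228 + 0.22×2.2251 + 0.30×1.4167 + 0.29×0.6449 + 0.06×1.1894 + 0.06×1.5536 = 1.3517
MRP = 9.13% − 2.62% = 6.51%
E(R_P) = R_f + β_P × MRP = 2.62% + 1.3517 × 6.51% = 11.42%

11.42%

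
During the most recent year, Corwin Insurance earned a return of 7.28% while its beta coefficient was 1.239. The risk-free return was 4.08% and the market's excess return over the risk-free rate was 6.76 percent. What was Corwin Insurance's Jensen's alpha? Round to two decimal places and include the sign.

CAPM benchmark = R_f + β(R_m − R_f) = 4.08% + 1.239 × 6.76% = 12.45564%
α = actual − benchmark = 7.28% − 12.45564% = -5.18%

-5.18%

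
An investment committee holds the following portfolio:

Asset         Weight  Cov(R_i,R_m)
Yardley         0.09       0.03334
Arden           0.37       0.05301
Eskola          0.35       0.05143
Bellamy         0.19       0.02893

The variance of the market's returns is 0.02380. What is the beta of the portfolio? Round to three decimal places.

1.937

β_Yardley = 0.03334 / 0.02380 = 1.4008
β_Arden = 0.05301 / 0.02380 = 2.2273
β_Eskola = 0.05143 / 0.02380 = 2.1609
β_Bellamy = 0.02893 / 0.02380 = 1.2155
β_P = Σ w_i β_i = 0.09×1.4008 + 0.37×2.2273 + 0.35×2.1609 + 0.19×1.2155 = 1.9374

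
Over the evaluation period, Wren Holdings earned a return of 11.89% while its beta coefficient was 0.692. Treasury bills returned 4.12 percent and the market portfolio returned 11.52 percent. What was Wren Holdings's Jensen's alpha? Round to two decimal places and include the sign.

+2.65%

Market excess return = 11.52% − 4.12% = 7.40%
CAPM benchmark = R_f + β(R_m − R_f) = 4.12% + 0.692 × 7.40% = 9.24080%
α = actual − benchmark = 11.89% − 9.24080% = +2.65%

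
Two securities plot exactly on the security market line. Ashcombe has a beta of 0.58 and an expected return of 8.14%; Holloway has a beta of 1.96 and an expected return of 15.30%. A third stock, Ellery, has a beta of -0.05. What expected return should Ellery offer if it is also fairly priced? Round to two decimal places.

MRP (SML slope) = (15.30% − 8.14%) / (1.96 − 0.58) = 7.16% / 1.38 = 5.1884%
R_f (intercept) = 8.14% − 0.58 × 5.1884% = 5.1307%
E(R_Ellery) = R_f + β × MRP = 5.1307% + -0.05 × 5.1884% = 4.87%

4.87%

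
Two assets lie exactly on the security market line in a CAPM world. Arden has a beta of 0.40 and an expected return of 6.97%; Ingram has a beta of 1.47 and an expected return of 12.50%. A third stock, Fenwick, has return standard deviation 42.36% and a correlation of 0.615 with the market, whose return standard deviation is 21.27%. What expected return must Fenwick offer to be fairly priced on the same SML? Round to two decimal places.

MRP = (12.50% − 6.97%) / (1.47 − 0.40) = 5.1682%
R_f = 6.97% − 0.40 × 5.1682% = 4.9027%
β_Fenwick = ρ·σ_i/σ_m = 0.615 × 42.36 / 21.27 = 1.2248
E(R_Fenwick) = R_f + β × MRP = 4.9027% + 1.2248 × 5.1682% = 11.23%

11.23%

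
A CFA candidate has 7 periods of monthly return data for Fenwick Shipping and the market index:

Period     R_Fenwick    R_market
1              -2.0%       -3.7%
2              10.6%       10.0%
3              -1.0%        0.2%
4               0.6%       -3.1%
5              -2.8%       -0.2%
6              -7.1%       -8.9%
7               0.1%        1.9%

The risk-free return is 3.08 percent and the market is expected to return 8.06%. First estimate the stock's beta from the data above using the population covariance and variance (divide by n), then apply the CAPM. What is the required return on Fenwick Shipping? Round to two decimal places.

Mean R_i = (-2.0 + 10.6 − 1.0 + 0.6 − 2.8 − 7.1 + 0.1) / 7 = -0.2286%
Mean R_m = (-3.7 + 10.0 + 0.2 − 3.1 − 0.2 − 8.9 + 1.9) / 7 = -0.5429%
Σ(R_i − R̄_i)(R_m − R̄_m) = 174.4114  ⇒  Cov = 174.4114 / 7 = 24.9159
Σ(R_m − R̄_m)² = 204.1371  ⇒  Var(R_m) = 204.1371 / 7 = 29.1624
β = Cov / Var(R_m) = 24.9159 / 29.1624 = 0.8544
MRP = 8.06% − 3.08% = 4.98%
E(R) = R_f + β × MRP = 3.08% + 0.8544 × 4.98% = 7.33%

7.33%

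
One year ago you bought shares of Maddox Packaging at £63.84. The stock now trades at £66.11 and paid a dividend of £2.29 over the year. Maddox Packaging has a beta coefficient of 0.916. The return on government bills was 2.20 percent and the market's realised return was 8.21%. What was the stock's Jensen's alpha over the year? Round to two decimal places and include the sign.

-0.56%

Realised HPR = (P1 + D1 − P0) / P0 = (66.11 + 2.29 − 63.84) / 63.84 = 4.56 / 63.84 = 7.1429%
MRP = 8.21% − 2.20% = 6.01%
CAPM required = R_f + β·MRP = 2.20% + 0.916 × 6.01% = 7.70516%
α = realised − required = 7.1429% − 7.70516% = -0.56%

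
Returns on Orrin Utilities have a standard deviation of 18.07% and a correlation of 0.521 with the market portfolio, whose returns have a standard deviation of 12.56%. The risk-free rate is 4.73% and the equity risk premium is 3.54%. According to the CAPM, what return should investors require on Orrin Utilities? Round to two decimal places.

β = ρ × σ_i / σ_m = 0.521 × 18.07% / 12.56% = 0.7496
E(R) = 4.73% + 0.7496 × 3.54% = 7.38%

7.38%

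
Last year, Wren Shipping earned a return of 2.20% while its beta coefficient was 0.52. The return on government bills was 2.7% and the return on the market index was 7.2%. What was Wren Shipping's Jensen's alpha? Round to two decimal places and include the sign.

Market excess return = 7.2% − 2.7% = 4.50%
CAPM benchmark = R_f + β(R_m − R_f) = 2.7% + 0.52 × 4.5% = 5.0400%
α = actual − benchmark = 2.20% − 5.0400% = -2.84%

-2.84%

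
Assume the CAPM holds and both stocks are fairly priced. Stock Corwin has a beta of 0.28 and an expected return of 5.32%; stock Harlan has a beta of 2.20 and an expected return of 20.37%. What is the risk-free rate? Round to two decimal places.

3.13%

Both satisfy E(R) = R_f + β·MRP, so the slope of the SML is
MRP = (20.37% − 5.32%) / (2.20 − 0.28) = 15.05% / 1.92 = 7.8385%
R_f = E(R_Corwin) − β_Corwin·MRP = 5.32% − 0.28 × 7.8385% = 3.1252%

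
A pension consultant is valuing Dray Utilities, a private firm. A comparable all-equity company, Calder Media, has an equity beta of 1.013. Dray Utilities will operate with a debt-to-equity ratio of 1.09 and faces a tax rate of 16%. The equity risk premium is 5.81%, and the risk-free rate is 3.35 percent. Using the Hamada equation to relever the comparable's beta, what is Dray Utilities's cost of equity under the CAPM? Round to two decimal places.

β_L = β_U × [1 + (1 − t)(D/E)] = 1.013 × [1 + (1 − 0.16) × 1.09]
    = 1.013 × [1 + 0.84 × 1.09] = 1.013 × 1.9156 = 1.9405
E(R) = R_f + β_L × MRP = 3.35% + 1.9405 × 5.81% = 14.62%

14.62%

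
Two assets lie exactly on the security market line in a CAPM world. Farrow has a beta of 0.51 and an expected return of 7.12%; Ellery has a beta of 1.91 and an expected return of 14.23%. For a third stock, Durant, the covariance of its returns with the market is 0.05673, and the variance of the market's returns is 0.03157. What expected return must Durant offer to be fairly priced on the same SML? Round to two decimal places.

13.66%

MRP = (14.23% − 7.12%) / (1.91 − 0.51) = 5.0786%
R_f = 7.12% − 0.51 × 5.0786% = 4.5299%
β_Durant = Cov / Var(R_m) = 0.05673 / 0.03157 = 1.7970
E(R_Durant) = R_f + β × MRP = 4.5299% + 1.7970 × 5.0786% = 13.66%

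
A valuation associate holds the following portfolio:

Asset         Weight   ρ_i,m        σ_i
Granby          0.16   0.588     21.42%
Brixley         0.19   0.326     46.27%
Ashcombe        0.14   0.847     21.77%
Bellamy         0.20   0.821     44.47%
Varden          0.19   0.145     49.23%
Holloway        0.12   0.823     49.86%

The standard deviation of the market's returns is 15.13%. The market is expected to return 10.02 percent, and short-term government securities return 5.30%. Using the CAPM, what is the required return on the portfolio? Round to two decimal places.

β_Granby = 0.588 × 21.42% / 15.13% = 0.8324
β_Brixley = 0.326 × 46.27% / 15.13% = 0.9970
β_Ashcombe = 0.847 × 21.77% / 15.13% = 1.2187
β_Bellamy = 0.821 × 44.47% / 15.13% = 2.4131
β_Varden = 0.145 × 49.23% / 15.13% = 0.4718
β_Holloway = 0.823 × 49.86% / 15.13% = 2.7121
β_P = Σ w_i β_i = 0.16×0.8324 + 0.19×0.9970 + 0.14×1.2187 + 0.20×2.4131 + 0.19×0.4718 + 0.12×2.7121 = 1.3909
MRP = 10.02% − 5.30% = 4.72%
E(R_P) = R_f + β_P × MRP = 5.30% + 1.3909 × 4.72% = 11.87%

11.87%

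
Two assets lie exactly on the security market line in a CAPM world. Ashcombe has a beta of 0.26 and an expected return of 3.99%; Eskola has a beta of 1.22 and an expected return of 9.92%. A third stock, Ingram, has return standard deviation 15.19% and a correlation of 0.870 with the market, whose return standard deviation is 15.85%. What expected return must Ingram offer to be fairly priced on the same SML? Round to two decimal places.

7.53%

MRP = (9.92% − 3.99%) / (1.22 − 0.26) = 6.1771%
R_f = 3.99% − 0.26 × 6.1771% = 2.3840%
β_Ingram = ρ·σ_i/σ_m = 0.870 × 15.19 / 15.85 = 0.8338
E(R_Ingram) = R_f + β × MRP = 2.3840% + 0.8338 × 6.1771% = 7.53%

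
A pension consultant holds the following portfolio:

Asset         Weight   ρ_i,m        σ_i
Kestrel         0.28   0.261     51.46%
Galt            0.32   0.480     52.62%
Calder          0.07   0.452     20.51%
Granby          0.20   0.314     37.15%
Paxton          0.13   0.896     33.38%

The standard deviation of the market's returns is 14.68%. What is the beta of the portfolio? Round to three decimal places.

1.275

β_Kestrel = 0.261 × 51.46% / 14.68% = 0.9149
β_Galt = 0.480 × 52.62% / 14.68% = 1.7205
β_Calder = 0.452 × 20.51% / 14.68% = 0.6315
β_Granby = 0.314 × 37.15% / 14.68% = 0.7946
β_Paxton = 0.896 × 33.38% / 14.68% = 2.0374
β_P = Σ w_i β_i = 0.28×0.9149 + 0.32×1.7205 + 0.07×0.6315 + 0.20×0.7946 + 0.13×2.0374 = 1.2747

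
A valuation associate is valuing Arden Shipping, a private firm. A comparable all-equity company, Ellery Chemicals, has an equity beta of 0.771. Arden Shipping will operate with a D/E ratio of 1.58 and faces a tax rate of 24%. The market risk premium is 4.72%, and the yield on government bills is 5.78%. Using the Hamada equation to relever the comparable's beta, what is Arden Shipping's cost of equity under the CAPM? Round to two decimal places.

13.79%

β_L = β_U × [1 + (1 − t)(D/E)] = 0.771 × [1 + (1 − 0.24) × 1.58]
    = 0.771 × [1 + 0.76 × 1.58] = 0.771 × 2.2008 = 1.6968
E(R) = R_f + β_L × MRP = 5.78% + 1.6968 × 4.72% = 13.79%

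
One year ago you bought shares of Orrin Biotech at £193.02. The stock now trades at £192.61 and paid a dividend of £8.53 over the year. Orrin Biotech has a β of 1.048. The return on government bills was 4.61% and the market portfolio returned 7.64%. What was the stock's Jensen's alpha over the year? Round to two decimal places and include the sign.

-3.58%

Realised HPR = (P1 + D1 − P0) / P0 = (192.61 + 8.53 − 193.02) / 193.02 = 8.12 / 193.02 = 4.2068%
MRP = 7.64% − 4.61% = 3.03%
CAPM required = R_f + β·MRP = 4.61% + 1.048 × 3.03% = 7.78544%
α = realised − required = 4.2068% − 7.78544% = -3.58%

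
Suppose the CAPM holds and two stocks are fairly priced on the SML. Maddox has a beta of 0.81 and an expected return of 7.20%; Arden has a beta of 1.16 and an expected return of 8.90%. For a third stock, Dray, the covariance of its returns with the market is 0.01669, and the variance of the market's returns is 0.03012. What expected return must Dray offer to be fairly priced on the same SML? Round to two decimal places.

MRP = (8.90% − 7.20%) / (1.16 − 0.81) = 4.8571%
R_f = 7.20% − 0.81 × 4.8571% = 3.2657%
β_Dray = Cov / Var(R_m) = 0.01669 / 0.03012 = 0.5541
E(R_Dray) = R_f + β × MRP = 3.2657% + 0.5541 × 4.8571% = 5.96%

5.96%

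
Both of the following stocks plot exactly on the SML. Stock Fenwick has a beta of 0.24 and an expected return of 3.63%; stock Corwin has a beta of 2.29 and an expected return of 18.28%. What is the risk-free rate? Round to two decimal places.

Both satisfy E(R) = R_f + β·MRP, so the slope of the SML is
MRP = (18.28% − 3.63%) / (2.29 − 0.24) = 14.65% / 2.05 = 7.1463%
R_f = E(R_Fenwick) − β_Fenwick·MRP = 3.63% − 0.24 × 7.1463% = 1.9149%

1.91%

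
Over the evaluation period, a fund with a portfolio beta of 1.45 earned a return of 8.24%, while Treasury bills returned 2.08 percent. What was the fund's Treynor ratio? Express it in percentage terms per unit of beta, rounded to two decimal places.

4.25%

Treynor = (R_P − R_f) / β_P = (8.24% − 2.08%) / 1.4500 = 6.16% / 1.4500 = 4.25%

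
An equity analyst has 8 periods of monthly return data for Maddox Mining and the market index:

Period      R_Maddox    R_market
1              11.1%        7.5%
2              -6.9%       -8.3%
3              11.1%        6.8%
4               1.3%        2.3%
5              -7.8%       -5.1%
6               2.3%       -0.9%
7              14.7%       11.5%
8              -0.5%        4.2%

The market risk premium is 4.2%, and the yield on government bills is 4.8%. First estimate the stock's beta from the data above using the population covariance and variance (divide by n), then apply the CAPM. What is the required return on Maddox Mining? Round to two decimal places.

9.72%

Mean R_i = (11.1 − 6.9 + 11.1 + 1.3 − 7.8 + 2.3 + 14.7 − 0.5) / 8 = 3.1625%
Mean R_m = (7.5 − 8.3 + 6.8 + 2.3 − 5.1 − 0.9 + 11.5 + 4.2) / 8 = 2.2500%
Σ(R_i − R̄_i)(R_m − R̄_m) = 366.7250  ⇒  Cov = 366.7250 / 8 = 45.8406
Σ(R_m − R̄_m)² = 312.8800  ⇒  Var(R_m) = 312.8800 / 8 = 39.1100
β = Cov / Var(R_m) = 45.8406 / 39.1100 = 1.1721
E(R) = R_f + β × MRP = 4.8% + 1.1721 × 4.2% = 9.72%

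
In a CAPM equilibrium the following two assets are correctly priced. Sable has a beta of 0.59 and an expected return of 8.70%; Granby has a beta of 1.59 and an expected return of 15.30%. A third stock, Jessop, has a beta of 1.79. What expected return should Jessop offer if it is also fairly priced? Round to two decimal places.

16.62%

MRP (SML slope) = (15.30% − 8.70%) / (1.59 − 0.59) = 6.60% / 1.00 = 6.6000%
R_f (intercept) = 8.70% − 0.59 × 6.6000% = 4.8060%
E(R_Jessop) = R_f + β × MRP = 4.8060% + 1.79 × 6.6000% = 16.62%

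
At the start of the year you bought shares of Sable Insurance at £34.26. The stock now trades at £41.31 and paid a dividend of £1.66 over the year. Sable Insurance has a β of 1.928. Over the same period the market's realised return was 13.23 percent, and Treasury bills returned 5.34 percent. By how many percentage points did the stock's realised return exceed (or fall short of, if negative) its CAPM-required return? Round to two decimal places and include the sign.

+4.87%

Realised HPR = (P1 + D1 − P0) / P0 = (41.31 + 1.66 − 34.26) / 34.26 = 8.71 / 34.26 = 25.4232%
MRP = 13.23% − 5.34% = 7.89%
CAPM required = R_f + β·MRP = 5.34% + 1.928 × 7.89% = 20.55192%
α = realised − required = 25.4232% − 20.55192% = +4.87%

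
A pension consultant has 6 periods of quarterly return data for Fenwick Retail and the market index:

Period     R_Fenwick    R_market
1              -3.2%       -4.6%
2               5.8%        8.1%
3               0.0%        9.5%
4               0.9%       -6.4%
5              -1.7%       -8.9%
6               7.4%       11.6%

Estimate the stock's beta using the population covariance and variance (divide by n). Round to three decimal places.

0.342

Mean R_i = (-3.2 + 5.8 + 0.0 + 0.9 − 1.7 + 7.4) / 6 = 1.5333%
Mean R_m = (-4.6 + 8.1 + 9.5 − 6.4 − 8.9 + 11.6) / 6 = 1.5500%
Σ(R_i − R̄_i)(R_m − R̄_m) = 142.6500  ⇒  Cov = 142.6500 / 6 = 23.7750
Σ(R_m − R̄_m)² = 417.3350  ⇒  Var(R_m) = 417.3350 / 6 = 69.5558
β = Cov / Var(R_m) = 23.7750 / 69.5558 = 0.3418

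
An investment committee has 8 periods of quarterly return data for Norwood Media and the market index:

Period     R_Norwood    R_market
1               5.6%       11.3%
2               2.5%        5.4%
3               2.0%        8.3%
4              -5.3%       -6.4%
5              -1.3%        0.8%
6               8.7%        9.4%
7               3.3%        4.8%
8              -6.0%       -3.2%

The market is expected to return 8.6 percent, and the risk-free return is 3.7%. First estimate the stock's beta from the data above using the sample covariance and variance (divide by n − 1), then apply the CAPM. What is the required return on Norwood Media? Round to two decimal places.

7.41%

Mean R_i = (5.6 + 2.5 + 2.0 − 5.3 − 1.3 + 8.7 + 3.3 − 6.0) / 8 = 1.1875%
Mean R_m = (11.3 + 5.4 + 8.3 − 6.4 + 0.8 + 9.4 + 4.8 − 3.2) / 8 = 3.8000%
Σ(R_i − R̄_i)(R_m − R̄_m) = 206.9800  ⇒  Cov = 206.9800 / 7 = 29.5686
Σ(R_m − R̄_m)² = 273.4600  ⇒  Var(R_m) = 273.4600 / 7 = 39.0657
β = Cov / Var(R_m) = 29.5686 / 39.0657 = 0.7569
MRP = 8.6% − 3.7% = 4.90%
E(R) = R_f + β × MRP = 3.7% + 0.7569 × 4.9% = 7.41%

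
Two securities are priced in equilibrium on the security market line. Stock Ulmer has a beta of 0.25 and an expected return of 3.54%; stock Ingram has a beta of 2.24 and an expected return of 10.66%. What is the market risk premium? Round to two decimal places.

Both satisfy E(R) = R_f + β·MRP, so the slope of the SML is
MRP = (10.66% − 3.54%) / (2.24 − 0.25) = 7.12% / 1.99 = 3.5779%

3.58%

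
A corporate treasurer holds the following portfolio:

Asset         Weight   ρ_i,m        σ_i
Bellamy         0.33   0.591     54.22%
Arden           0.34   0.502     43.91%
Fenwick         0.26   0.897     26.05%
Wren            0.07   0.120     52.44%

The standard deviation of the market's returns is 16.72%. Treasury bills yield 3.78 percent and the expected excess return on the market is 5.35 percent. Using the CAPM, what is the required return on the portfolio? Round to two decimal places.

β_Bellamy = 0.591 × 54.22% / 16.72% = 1.9165
β_Arden = 0.502 × 43.91% / 16.72% = 1.3184
β_Fenwick = 0.897 × 26.05% / 16.72% = 1.3975
β_Wren = 0.120 × 52.44% / 16.72% = 0.3764
β_P = Σ w_i β_i = 0.33×1.9165 + 0.34×1.3184 + 0.26×1.3975 + 0.07×0.3764 = 1.4704
E(R_P) = R_f + β_P × MRP = 3.78% + 1.4704 × 5.35% = 11.65%

11.65%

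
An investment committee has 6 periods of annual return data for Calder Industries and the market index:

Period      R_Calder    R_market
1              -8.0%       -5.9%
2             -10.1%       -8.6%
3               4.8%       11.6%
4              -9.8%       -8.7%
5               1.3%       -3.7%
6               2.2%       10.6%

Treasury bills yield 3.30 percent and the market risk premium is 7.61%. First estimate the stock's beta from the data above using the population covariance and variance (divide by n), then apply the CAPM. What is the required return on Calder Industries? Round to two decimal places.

8.10%

Mean R_i = (-8.0 − 10.1 + 4.8 − 9.8 + 1.3 + 2.2) / 6 = -3.2667%
Mean R_m = (-5.9 − 8.6 + 11.6 − 8.7 − 3.7 + 10.6) / 6 = -0.7833%
Σ(R_i − R̄_i)(R_m − R̄_m) = 278.1567  ⇒  Cov = 278.1567 / 6 = 46.3595
Σ(R_m − R̄_m)² = 441.3883  ⇒  Var(R_m) = 441.3883 / 6 = 73.5647
β = Cov / Var(R_m) = 46.3595 / 73.5647 = 0.6302
E(R) = R_f + β × MRP = 3.30% + 0.6302 × 7.61% = 8.10%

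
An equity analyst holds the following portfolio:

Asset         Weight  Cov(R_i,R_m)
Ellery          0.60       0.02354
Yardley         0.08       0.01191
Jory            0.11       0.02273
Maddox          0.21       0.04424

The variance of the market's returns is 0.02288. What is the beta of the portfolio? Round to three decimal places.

1.174

β_Ellery = 0.02354 / 0.02288 = 1.0288
β_Yardley = 0.01191 / 0.02288 = 0.5205
β_Jory = 0.02273 / 0.02288 = 0.9934
β_Maddox = 0.04424 / 0.02288 = 1.9336
β_P = Σ w_i β_i = 0.60×1.0288 + 0.08×0.5205 + 0.11×0.9934 + 0.21×1.9336 = 1.1743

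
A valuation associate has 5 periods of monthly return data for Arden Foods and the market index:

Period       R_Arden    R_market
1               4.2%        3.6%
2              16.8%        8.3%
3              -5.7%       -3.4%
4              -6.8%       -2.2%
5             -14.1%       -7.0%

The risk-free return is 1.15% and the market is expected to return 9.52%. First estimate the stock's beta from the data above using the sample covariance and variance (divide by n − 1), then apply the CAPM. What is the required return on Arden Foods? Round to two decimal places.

Mean R_i = (4.2 + 16.8 − 5.7 − 6.8 − 14.1) / 5 = -1.1200%
Mean R_m = (3.6 + 8.3 − 3.4 − 2.2 − 7.0) / 5 = -0.1400%
Σ(R_i − R̄_i)(R_m − R̄_m) = 286.8160  ⇒  Cov = 286.8160 / 4 = 71.7040
Σ(R_m − R̄_m)² = 147.1520  ⇒  Var(R_m) = 147.1520 / 4 = 36.7880
β = Cov / Var(R_m) = 71.7040 / 36.7880 = 1.9491
MRP = 9.52% − 1.15% = 8.37%
E(R) = R_f + β × MRP = 1.15% + 1.9491 × 8.37% = 17.46%

17.46%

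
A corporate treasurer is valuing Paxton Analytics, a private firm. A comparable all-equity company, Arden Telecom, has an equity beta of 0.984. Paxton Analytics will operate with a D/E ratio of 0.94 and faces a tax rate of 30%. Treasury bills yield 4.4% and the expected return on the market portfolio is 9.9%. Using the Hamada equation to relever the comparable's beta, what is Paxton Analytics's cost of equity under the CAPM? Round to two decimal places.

13.37%

β_L = β_U × [1 + (1 − t)(D/E)] = 0.984 × [1 + (1 − 0.30) × 0.94]
    = 0.984 × [1 + 0.70 × 0.94] = 0.984 × 1.6580 = 1.6315
MRP = 9.9% − 4.4% = 5.50%
E(R) = R_f + β_L × MRP = 4.4% + 1.6315 × 5.5% = 13.37%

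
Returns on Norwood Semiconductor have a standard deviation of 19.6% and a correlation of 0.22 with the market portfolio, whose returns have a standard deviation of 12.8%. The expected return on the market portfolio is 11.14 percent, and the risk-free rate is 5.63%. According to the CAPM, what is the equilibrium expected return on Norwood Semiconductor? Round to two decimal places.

β = ρ × σ_i / σ_m = 0.22 × 19.6% / 12.8% = 0.3369
MRP = 11.14% − 5.63% = 5.51%
E(R) = 5.63% + 0.3369 × 5.51% = 7.49%

7.49%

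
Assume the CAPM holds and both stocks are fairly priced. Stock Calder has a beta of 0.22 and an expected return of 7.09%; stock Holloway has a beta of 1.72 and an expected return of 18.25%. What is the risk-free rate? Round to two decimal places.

Both satisfy E(R) = R_f + β·MRP, so the slope of the SML is
MRP = (18.25% − 7.09%) / (1.72 − 0.22) = 11.16% / 1.50 = 7.4400%
R_f = E(R_Calder) − β_Calder·MRP = 7.09% − 0.22 × 7.4400% = 5.4532%

5.45%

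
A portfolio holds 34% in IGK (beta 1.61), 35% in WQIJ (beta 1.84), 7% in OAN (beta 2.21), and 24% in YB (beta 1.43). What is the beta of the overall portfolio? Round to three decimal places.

1.689

β_P = Σ w_i β_i = 0.34×1.61 + 0.35×1.84 + 0.07×2.21 + 0.24×1.43 = 1.6893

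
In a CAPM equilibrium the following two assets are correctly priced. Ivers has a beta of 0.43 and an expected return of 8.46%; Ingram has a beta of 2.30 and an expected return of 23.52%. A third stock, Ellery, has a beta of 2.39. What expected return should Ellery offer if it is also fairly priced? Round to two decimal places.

MRP (SML slope) = (23.52% − 8.46%) / (2.30 − 0.43) = 15.06% / 1.87 = 8.0535%
R_f (intercept) = 8.46% − 0.43 × 8.0535% = 4.9970%
E(R_Ellery) = R_f + β × MRP = 4.9970% + 2.39 × 8.0535% = 24.24%

24.24%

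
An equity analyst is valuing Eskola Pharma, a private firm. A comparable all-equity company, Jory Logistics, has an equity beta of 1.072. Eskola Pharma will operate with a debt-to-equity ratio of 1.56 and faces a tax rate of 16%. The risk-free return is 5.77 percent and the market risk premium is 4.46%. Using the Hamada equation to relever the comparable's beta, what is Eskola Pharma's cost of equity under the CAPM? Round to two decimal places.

16.82%

β_L = β_U × [1 + (1 − t)(D/E)] = 1.072 × [1 + (1 − 0.16) × 1.56]
    = 1.072 × [1 + 0.84 × 1.56] = 1.072 × 2.3104 = 2.4767
E(R) = R_f + β_L × MRP = 5.77% + 2.4767 × 4.46% = 16.82%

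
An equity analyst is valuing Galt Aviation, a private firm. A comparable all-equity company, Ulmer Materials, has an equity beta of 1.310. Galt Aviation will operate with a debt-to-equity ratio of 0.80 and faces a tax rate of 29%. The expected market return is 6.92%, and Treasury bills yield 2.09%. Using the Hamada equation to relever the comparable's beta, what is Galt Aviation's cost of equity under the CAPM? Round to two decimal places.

β_L = β_U × [1 + (1 − t)(D/E)] = 1.310 × [1 + (1 − 0.29) × 0.80]
    = 1.310 × [1 + 0.71 × 0.80] = 1.310 × 1.5680 = 2.0541
MRP = 6.92% − 2.09% = 4.83%
E(R) = R_f + β_L × MRP = 2.09% + 2.0541 × 4.83% = 12.01%

12.01%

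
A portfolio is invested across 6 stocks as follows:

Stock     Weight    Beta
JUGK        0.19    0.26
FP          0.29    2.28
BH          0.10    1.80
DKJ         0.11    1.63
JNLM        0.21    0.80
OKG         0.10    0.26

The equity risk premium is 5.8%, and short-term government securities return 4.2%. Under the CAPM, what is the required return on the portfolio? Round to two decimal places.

11.53%

β_P = Σ w_i β_i = 0.19×0.26 + 0.29×2.28 + 0.10×1.80 + 0.11×1.63 + 0.21×0.80 + 0.10×0.26 = 1.2639
E(R_P) = R_f + β_P × MRP = 4.2% + 1.2639 × 5.8% = 11.53%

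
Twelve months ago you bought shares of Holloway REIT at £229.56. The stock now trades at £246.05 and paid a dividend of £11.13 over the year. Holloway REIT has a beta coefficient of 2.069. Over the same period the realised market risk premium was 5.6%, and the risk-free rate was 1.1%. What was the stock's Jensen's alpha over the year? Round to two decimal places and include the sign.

-0.65%

Realised HPR = (P1 + D1 − P0) / P0 = (246.05 + 11.13 − 229.56) / 229.56 = 27.62 / 229.56 = 12.0317%
CAPM required = R_f + β·MRP = 1.1% + 2.069 × 5.6% = 12.6864%
α = realised − required = 12.0317% − 12.6864% = -0.65%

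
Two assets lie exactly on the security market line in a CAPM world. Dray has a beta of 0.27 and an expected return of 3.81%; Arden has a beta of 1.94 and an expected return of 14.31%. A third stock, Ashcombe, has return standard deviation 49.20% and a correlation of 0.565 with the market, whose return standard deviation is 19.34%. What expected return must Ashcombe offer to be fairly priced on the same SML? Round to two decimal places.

MRP = (14.31% − 3.81%) / (1.94 − 0.27) = 6.2874%
R_f = 3.81% − 0.27 × 6.2874% = 2.1124%
β_Ashcombe = ρ·σ_i/σ_m = 0.565 × 49.20 / 19.34 = 1.4373
E(R_Ashcombe) = R_f + β × MRP = 2.1124% + 1.4373 × 6.2874% = 11.15%

11.15%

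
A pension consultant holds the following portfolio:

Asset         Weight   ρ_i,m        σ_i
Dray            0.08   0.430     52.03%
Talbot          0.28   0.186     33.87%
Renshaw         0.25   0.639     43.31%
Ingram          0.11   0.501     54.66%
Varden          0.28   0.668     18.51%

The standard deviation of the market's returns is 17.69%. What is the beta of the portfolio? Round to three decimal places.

β_Dray = 0.430 × 52.03% / 17.69% = 1.2647
β_Talbot = 0.186 × 33.87% / 17.69% = 0.3561
β_Renshaw = 0.639 × 43.31% / 17.69% = 1.5644
β_Ingram = 0.501 × 54.66% / 17.69% = 1.5480
β_Varden = 0.668 × 18.51% / 17.69% = 0.6990
β_P = Σ w_i β_i = 0.08×1.2647 + 0.28×0.3561 + 0.25×1.5644 + 0.11×1.5480 + 0.28×0.6990 = 0.9580

0.958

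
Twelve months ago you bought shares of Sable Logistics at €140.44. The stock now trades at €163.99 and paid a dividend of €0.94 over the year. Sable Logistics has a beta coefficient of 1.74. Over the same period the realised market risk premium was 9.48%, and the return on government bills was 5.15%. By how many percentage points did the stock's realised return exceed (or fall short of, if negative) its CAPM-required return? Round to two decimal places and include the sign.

-4.21%

Realised HPR = (P1 + D1 − P0) / P0 = (163.99 + 0.94 − 140.44) / 140.44 = 24.49 / 140.44 = 17.4381%
CAPM required = R_f + β·MRP = 5.15% + 1.74 × 9.48% = 21.6452%
α = realised − required = 17.4381% − 21.6452% = -4.21%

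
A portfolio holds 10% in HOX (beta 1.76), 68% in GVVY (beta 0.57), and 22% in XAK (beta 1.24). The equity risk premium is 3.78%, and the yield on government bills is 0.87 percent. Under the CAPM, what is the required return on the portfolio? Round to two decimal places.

4.03%

β_P = Σ w_i β_i = 0.10×1.76 + 0.68×0.57 + 0.22×1.24 = 0.8364
E(R_P) = R_f + β_P × MRP = 0.87% + 0.8364 × 3.78% = 4.03%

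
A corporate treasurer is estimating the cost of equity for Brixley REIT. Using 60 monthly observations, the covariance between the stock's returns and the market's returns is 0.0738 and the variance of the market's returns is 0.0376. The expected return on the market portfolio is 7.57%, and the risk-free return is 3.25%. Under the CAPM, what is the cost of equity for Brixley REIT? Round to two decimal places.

β = Cov(R_i, R_m) / Var(R_m) = 0.0738 / 0.0376 = 1.9628
MRP = 7.57% − 3.25% = 4.32%
E(R) = R_f + β × MRP = 3.25% + 1.9628 × 4.32% = 11.73%

11.73%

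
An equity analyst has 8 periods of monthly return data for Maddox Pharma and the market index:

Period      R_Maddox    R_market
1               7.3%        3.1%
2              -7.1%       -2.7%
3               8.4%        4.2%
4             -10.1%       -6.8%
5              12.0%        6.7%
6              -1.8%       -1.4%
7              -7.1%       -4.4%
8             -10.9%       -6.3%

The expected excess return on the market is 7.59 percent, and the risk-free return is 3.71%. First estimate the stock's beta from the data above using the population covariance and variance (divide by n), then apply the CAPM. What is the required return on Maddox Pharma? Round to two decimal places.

Mean R_i = (7.3 − 7.1 + 8.4 − 10.1 + 12.0 − 1.8 − 7.1 − 10.9) / 8 = -1.1625%
Mean R_m = (3.1 − 2.7 + 4.2 − 6.8 + 6.7 − 1.4 − 4.4 − 6.3) / 8 = -0.9500%
Σ(R_i − R̄_i)(R_m − R̄_m) = 319.7550  ⇒  Cov = 319.7550 / 8 = 39.9694
Σ(R_m − R̄_m)² = 179.4600  ⇒  Var(R_m) = 179.4600 / 8 = 22.4325
β = Cov / Var(R_m) = 39.9694 / 22.4325 = 1.7818
E(R) = R_f + β × MRP = 3.71% + 1.7818 × 7.59% = 17.23%

17.23%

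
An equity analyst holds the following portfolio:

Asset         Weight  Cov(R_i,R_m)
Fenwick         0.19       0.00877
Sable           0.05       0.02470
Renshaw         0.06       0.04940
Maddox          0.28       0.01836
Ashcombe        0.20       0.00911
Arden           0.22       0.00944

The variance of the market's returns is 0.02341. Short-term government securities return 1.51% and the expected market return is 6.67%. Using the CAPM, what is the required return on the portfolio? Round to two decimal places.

4.80%

β_Fenwick = 0.00877 / 0.02341 = 0.3746
β_Sable = 0.02470 / 0.02341 = 1.0551
β_Renshaw = 0.04940 / 0.02341 = 2.1102
β_Maddox = 0.01836 / 0.02341 = 0.7843
β_Ashcombe = 0.00911 / 0.02341 = 0.3891
β_Arden = 0.00944 / 0.02341 = 0.4032
β_P = Σ w_i β_i = 0.19×0.3746 + 0.05×1.0551 + 0.06×2.1102 + 0.28×0.7843 + 0.20×0.3891 + 0.22×0.4032 = 0.6367
MRP = 6.67% − 1.51% = 5.16%
E(R_P) = R_f + β_P × MRP = 1.51% + 0.6367 × 5.16% = 4.80%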